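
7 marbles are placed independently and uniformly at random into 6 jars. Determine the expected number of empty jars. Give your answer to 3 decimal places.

Let Xⱼ=1 if jar j is empty. P(Xⱼ=1) = ((6-1)/6)^7 = 78125/279936.
By linearity, E[#empty] = 6·78125/279936 = 78125/46656.
≈ 1.674

1.674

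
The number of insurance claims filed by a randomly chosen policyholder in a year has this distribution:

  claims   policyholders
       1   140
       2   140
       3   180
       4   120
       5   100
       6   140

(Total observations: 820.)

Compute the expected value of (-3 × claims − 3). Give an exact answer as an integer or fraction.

-540/41

Total = 820, so P(claims=1) = 140/820, etc.
E[-3x-3] = (7/41)·(-6) + (7/41)·(-9) + (9/41)·(-12) + (6/41)·(-15) + (5/41)·(-18) + (7/41)·(-21)
     = -540/41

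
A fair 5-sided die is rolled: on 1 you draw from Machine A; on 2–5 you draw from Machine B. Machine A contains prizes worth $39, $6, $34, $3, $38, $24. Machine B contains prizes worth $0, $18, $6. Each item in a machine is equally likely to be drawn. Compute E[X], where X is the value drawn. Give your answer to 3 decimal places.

E[X | Machine A] = (39 + 6 + 34 + 3 + 38 + 24)/6 = 24
E[X | Machine B] = (0 + 18 + 6)/3 = 8
E[X] = (1/5)·24 + (4/5)·8 = 56/5 ≈ 11.200

$11.200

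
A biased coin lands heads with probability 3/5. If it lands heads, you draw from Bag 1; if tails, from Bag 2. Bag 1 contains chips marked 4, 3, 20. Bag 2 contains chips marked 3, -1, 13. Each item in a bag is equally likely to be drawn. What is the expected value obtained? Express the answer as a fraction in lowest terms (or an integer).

E[X | Bag 1] = (4 + 3 + 20)/3 = 9
E[X | Bag 2] = (3 − 1 + 13)/3 = 5
E[X] = (3/5)·9 + (2/5)·5 = 37/5

37/5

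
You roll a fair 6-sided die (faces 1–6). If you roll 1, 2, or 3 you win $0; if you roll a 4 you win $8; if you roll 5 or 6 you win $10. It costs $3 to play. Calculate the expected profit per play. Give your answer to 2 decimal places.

E[payout] = (1/2)·0 + (1/6)·8 + (1/3)·10 = 14/3
Expected profit = 14/3 − 3 = 5/3 ≈ $1.67

$1.67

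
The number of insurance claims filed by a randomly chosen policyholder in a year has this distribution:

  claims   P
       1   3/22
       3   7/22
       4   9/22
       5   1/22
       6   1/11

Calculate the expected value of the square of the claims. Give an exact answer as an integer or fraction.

E[X²] = (3/22)·1 + (7/22)·9 + (9/22)·16 + (1/22)·25 + (1/11)·36
     = 307/22

307/22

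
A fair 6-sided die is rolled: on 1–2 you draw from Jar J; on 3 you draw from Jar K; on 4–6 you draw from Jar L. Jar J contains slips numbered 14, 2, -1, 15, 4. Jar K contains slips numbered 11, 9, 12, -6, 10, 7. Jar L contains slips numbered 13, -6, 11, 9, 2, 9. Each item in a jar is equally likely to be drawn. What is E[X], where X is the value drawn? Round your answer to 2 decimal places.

6.63

E[X | Jar J] = (14 + 2 − 1 + 15 + 4)/5 = 34/5
E[X | Jar K] = (11 + 9 + 12 − 6 + 10 + 7)/6 = 43/6
E[X | Jar L] = (13 − 6 + 11 + 9 + 2 + 9)/6 = 19/3
E[X] = (1/3)·34/5 + (1/6)·43/6 + (1/2)·19/3 = 1193/180 ≈ 6.63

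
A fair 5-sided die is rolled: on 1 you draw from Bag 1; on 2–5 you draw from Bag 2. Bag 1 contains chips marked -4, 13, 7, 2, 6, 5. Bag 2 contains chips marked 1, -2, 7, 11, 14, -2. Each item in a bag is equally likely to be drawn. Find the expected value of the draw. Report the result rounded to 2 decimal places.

4.83

E[X | Bag 1] = (-4 + 13 + 7 + 2 + 6 + 5)/6 = 29/6
E[X | Bag 2] = (1 − 2 + 7 + 11 + 14 − 2)/6 = 29/6
E[X] = (1/5)·29/6 + (4/5)·29/6 = 29/6 ≈ 4.83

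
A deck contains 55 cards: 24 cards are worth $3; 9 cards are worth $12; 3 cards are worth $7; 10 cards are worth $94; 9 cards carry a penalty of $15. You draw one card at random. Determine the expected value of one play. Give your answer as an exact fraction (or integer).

1006/55 dollars

E[payout] = (24/55)·3 + (9/55)·12 + (3/55)·7 + (10/55)·94 + (9/55)·(-15) = 1006/55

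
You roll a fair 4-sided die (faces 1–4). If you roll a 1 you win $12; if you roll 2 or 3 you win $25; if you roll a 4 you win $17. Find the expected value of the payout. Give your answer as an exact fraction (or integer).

E[payout] = (1/4)·12 + (1/4)·17 + (1/2)·25 = 79/4

79/4 dollars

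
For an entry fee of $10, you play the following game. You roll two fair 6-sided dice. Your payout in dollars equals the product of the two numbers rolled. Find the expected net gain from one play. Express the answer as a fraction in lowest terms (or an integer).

9/4 dollars

Distribution of the product of the two numbers rolled: 1 w.p. 1/36, 2 w.p. 1/18, 3 w.p. 1/18, 4 w.p. 1/12, 5 w.p. 1/18, 6 w.p. 1/9, …
E[payout] = (1/36)·1 + (1/18)·2 + (1/18)·3 + (1/12)·4 + (1/18)·5 + (1/9)·6 + (1/18)·8 + (1/36)·9 + (1/18)·10 + (1/9)·12 + (1/18)·15 + (1/36)·16 + (1/18)·18 + (1/18)·20 + (1/18)·24 + (1/36)·25 + (1/18)·30 + (1/36)·36 = 49/4
Expected profit = 49/4 − 10 = 9/4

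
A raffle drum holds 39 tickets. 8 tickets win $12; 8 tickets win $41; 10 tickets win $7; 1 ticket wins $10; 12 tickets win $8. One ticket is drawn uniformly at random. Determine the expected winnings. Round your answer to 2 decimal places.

E[payout] = (8/39)·12 + (8/39)·41 + (10/39)·7 + (1/39)·10 + (12/39)·8 = 200/13
≈ $15.38

$15.38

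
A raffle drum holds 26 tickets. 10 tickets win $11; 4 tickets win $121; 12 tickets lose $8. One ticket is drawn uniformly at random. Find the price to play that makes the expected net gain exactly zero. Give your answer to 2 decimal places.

$19.15

E[payout] = (10/26)·11 + (4/26)·121 + (12/26)·(-8) = 249/13
Fair fee = E[payout] = 249/13 ≈ $19.15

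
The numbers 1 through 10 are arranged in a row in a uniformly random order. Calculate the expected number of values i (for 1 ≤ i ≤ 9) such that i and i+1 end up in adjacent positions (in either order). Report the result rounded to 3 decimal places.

For each i ∈ {1,…,9}, let Xᵢ = 1 if i and i+1 are adjacent. P(Xᵢ=1) = 2·(10−1)!/10! = 2/10.
By linearity, E[ΣXᵢ] = (9)·(2/10) = 9/5.
≈ 1.800

1.800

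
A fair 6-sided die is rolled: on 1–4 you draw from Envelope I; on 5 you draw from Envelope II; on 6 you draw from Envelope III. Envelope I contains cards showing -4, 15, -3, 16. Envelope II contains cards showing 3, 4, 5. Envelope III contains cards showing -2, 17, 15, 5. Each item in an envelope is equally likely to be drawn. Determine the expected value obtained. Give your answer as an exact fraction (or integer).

49/8

E[X | Envelope I] = (-4 + 15 − 3 + 16)/4 = 6
E[X | Envelope II] = (3 + 4 + 5)/3 = 4
E[X | Envelope III] = (-2 + 17 + 15 + 5)/4 = 35/4
E[X] = (2/3)·6 + (1/6)·4 + (1/6)·35/4 = 49/8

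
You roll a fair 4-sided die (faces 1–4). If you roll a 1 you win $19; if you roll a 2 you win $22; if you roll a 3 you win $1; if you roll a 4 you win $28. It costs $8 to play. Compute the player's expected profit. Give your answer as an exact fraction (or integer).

19/2 dollars

E[payout] = (1/4)·1 + (1/4)·19 + (1/4)·22 + (1/4)·28 = 35/2
Expected profit = 35/2 − 8 = 19/2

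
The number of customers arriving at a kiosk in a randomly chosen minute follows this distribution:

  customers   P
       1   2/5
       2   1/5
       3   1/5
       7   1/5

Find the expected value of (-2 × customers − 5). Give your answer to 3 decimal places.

E[-2x-5] = (2/5)·(-7) + (1/5)·(-9) + (1/5)·(-11) + (1/5)·(-19)
     = -53/5 ≈ -10.600

-10.600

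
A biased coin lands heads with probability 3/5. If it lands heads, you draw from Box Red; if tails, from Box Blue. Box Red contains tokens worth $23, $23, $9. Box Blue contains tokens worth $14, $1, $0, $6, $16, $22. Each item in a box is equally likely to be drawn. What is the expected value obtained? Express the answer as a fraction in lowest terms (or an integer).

224/15 dollars

E[X | Box Red] = (23 + 23 + 9)/3 = 55/3
E[X | Box Blue] = (14 + 1 + 0 + 6 + 16 + 22)/6 = 59/6
E[X] = (3/5)·55/3 + (2/5)·59/6 = 224/15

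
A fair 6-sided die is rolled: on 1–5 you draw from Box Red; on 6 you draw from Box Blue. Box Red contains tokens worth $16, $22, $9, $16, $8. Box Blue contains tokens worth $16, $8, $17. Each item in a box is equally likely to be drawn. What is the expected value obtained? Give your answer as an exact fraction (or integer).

127/9 dollars

E[X | Box Red] = (16 + 22 + 9 + 16 + 8)/5 = 71/5
E[X | Box Blue] = (16 + 8 + 17)/3 = 41/3
E[X] = (5/6)·71/5 + (1/6)·41/3 = 127/9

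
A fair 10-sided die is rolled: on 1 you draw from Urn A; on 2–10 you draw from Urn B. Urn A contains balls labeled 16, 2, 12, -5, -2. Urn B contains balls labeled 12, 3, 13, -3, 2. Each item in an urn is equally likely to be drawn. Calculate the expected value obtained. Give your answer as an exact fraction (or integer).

E[X | Urn A] = (16 + 2 + 12 − 5 − 2)/5 = 23/5
E[X | Urn B] = (12 + 3 + 13 − 3 + 2)/5 = 27/5
E[X] = (1/10)·23/5 + (9/10)·27/5 = 133/25

133/25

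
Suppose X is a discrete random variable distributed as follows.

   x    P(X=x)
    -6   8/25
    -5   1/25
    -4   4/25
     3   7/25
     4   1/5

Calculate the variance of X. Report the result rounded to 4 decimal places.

19.5456

E[X] = (8/25)·(-6) + (1/25)·(-5) + (4/25)·(-4) + (7/25)·3 + (1/5)·4 = -28/25
E[X²] = (8/25)·36 + (1/25)·25 + (4/25)·16 + (7/25)·9 + (1/5)·16 = 104/5
Var(X) = 104/5 − (-28/25)² = 12216/625 ≈ 19.5456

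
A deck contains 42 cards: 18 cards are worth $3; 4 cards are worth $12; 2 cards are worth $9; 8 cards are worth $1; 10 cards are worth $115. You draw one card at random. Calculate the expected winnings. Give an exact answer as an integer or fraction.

E[payout] = (18/42)·3 + (4/42)·12 + (2/42)·9 + (8/42)·1 + (10/42)·115 = 213/7

213/7 dollars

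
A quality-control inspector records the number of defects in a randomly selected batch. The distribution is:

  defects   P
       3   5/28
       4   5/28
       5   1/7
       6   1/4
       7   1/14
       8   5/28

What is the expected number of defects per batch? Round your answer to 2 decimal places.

5.39

E[X] = (5/28)·3 + (5/28)·4 + (1/7)·5 + (1/4)·6 + (1/14)·7 + (5/28)·8
     = 151/28 ≈ 5.39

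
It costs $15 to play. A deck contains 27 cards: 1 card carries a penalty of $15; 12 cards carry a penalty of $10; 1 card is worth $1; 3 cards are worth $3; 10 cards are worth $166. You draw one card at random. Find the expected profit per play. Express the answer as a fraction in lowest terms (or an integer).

1130/27 dollars

E[payout] = (1/27)·(-15) + (12/27)·(-10) + (1/27)·1 + (3/27)·3 + (10/27)·166 = 1535/27
Expected profit = 1535/27 − 15 = 1130/27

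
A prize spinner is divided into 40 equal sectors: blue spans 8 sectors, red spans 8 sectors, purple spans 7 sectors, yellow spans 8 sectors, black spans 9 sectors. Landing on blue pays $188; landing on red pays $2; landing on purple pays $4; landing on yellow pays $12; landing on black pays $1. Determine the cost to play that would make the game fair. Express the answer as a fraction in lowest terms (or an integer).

1653/40 dollars

E[payout] = (8/40)·188 + (8/40)·2 + (7/40)·4 + (8/40)·12 + (9/40)·1 = 1653/40
Fair fee = E[payout] = 1653/40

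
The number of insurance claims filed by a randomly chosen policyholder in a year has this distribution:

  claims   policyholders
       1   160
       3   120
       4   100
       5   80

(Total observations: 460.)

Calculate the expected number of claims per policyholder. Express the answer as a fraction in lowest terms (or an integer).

66/23

Total = 460, so P(claims=1) = 160/460, etc.
E[X] = (8/23)·1 + (6/23)·3 + (5/23)·4 + (4/23)·5
     = 66/23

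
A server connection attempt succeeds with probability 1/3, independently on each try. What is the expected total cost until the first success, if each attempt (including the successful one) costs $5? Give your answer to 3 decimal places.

$15.000

E[#attempts] = 1/p = 3; E[cost] = 5·3 = 15.
≈ 15.000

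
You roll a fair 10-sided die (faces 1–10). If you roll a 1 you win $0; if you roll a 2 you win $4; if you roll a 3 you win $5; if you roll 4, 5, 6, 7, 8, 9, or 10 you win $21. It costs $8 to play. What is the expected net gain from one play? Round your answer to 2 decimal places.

$7.60

E[payout] = (1/10)·0 + (1/10)·4 + (1/10)·5 + (7/10)·21 = 78/5
Expected profit = 78/5 − 8 = 38/5 ≈ $7.60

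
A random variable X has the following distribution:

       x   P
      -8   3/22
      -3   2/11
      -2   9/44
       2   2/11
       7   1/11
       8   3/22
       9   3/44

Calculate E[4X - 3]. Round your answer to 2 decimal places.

-0.36

E[4x-3] = (3/22)·(-35) + (2/11)·(-15) + (9/44)·(-11) + (2/11)·5 + (1/11)·25 + (3/22)·29 + (3/44)·33
     = -4/11 ≈ -0.36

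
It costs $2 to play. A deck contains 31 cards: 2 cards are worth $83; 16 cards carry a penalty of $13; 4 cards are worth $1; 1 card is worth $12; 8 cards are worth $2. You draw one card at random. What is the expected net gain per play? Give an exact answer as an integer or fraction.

-72/31 dollars

E[payout] = (2/31)·83 + (16/31)·(-13) + (4/31)·1 + (1/31)·12 + (8/31)·2 = -10/31
Expected profit = -10/31 − 2 = -72/31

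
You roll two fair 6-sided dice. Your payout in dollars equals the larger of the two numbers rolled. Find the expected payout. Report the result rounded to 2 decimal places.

Distribution of the larger of the two numbers rolled: 1 w.p. 1/36, 2 w.p. 1/12, 3 w.p. 5/36, 4 w.p. 7/36, 5 w.p. 1/4, 6 w.p. 11/36
E[payout] = (1/36)·1 + (1/12)·2 + (5/36)·3 + (7/36)·4 + (1/4)·5 + (11/36)·6 = 161/36
≈ $4.47

$4.47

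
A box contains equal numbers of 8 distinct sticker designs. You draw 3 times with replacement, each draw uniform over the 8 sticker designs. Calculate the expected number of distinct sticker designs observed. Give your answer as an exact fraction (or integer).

Let Xⱼ=1 if type j appears at least once. P(Xⱼ=1) = 1 − ((8−1)/8)^3 = 169/512.
E[#distinct] = 8·169/512 = 169/64.

169/64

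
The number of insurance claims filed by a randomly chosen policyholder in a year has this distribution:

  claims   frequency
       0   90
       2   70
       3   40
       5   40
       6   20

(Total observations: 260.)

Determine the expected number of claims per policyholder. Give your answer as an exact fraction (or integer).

29/13

Total = 260, so P(claims=0) = 90/260, etc.
E[X] = (9/26)·0 + (7/26)·2 + (2/13)·3 + (2/13)·5 + (1/13)·6
     = 29/13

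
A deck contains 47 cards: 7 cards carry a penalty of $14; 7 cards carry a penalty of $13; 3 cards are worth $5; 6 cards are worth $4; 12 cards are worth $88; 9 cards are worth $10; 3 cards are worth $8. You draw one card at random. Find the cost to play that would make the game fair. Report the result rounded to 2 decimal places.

$21.70

E[payout] = (7/47)·(-14) + (7/47)·(-13) + (3/47)·5 + (6/47)·4 + (12/47)·88 + (9/47)·10 + (3/47)·8 = 1020/47
Fair fee = E[payout] = 1020/47 ≈ $21.70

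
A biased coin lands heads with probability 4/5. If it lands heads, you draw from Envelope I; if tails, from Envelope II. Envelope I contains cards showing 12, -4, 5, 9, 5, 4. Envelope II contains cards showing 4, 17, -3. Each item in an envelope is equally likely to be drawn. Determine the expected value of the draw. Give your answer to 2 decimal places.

5.33

E[X | Envelope I] = (12 − 4 + 5 + 9 + 5 + 4)/6 = 31/6
E[X | Envelope II] = (4 + 17 − 3)/3 = 6
E[X] = (4/5)·31/6 + (1/5)·6 = 16/3 ≈ 5.33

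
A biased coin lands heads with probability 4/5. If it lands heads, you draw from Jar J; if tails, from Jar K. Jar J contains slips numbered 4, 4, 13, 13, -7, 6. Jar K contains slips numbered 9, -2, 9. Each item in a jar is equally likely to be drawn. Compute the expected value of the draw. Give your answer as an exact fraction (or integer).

82/15

E[X | Jar J] = (4 + 4 + 13 + 13 − 7 + 6)/6 = 11/2
E[X | Jar K] = (9 − 2 + 9)/3 = 16/3
E[X] = (4/5)·11/2 + (1/5)·16/3 = 82/15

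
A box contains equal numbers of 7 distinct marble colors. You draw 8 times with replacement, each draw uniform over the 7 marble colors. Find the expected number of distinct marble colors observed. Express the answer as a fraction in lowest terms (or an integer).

Let Xⱼ=1 if type j appears at least once. P(Xⱼ=1) = 1 − ((7−1)/7)^8 = 4085185/5764801.
E[#distinct] = 7·4085185/5764801 = 4085185/823543.

4085185/823543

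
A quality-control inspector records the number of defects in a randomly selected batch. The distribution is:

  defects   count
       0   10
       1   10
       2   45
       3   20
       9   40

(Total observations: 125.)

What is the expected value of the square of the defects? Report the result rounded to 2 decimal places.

Total = 125, so P(defects=0) = 10/125, etc.
E[X²] = (2/25)·0 + (2/25)·1 + (9/25)·4 + (4/25)·9 + (8/25)·81
     = 722/25 ≈ 28.88

28.88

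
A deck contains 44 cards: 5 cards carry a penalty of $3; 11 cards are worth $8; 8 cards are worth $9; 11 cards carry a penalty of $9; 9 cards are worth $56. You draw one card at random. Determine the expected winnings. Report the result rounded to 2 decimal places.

E[payout] = (5/44)·(-3) + (11/44)·8 + (8/44)·9 + (11/44)·(-9) + (9/44)·56 = 25/2
≈ $12.50

$12.50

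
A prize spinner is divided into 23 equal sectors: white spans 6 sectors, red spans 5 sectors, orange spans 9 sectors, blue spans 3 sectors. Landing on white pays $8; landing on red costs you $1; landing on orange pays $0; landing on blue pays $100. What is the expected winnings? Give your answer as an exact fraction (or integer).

343/23 dollars

E[payout] = (6/23)·8 + (5/23)·(-1) + (9/23)·0 + (3/23)·100 = 343/23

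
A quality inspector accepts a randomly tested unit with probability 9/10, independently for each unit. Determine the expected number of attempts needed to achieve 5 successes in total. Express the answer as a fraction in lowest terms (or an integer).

By linearity (sum of 5 independent geometric waits), E[trials] = 5/p = 5/(9/10) = 50/9.

50/9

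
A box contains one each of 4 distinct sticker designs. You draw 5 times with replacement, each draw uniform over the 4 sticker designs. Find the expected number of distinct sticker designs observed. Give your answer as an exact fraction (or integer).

781/256

Let Xⱼ=1 if type j appears at least once. P(Xⱼ=1) = 1 − ((4−1)/4)^5 = 781/1024.
E[#distinct] = 4·781/1024 = 781/256.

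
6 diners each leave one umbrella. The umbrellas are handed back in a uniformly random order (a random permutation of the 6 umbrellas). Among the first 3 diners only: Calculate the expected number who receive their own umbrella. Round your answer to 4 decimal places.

Let Xᵢ = 1 if person i gets their own umbrella. For each i, P(Xᵢ=1) = 1/6.
By linearity of expectation, E[X₁+…+X_3] = 3·(1/6) = 1/2.
≈ 0.5000

0.5000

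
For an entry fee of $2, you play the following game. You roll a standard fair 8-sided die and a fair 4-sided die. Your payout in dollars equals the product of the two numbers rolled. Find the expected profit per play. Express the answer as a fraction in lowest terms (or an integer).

37/4 dollars

Distribution of the product of the two numbers rolled: 1 w.p. 1/32, 2 w.p. 1/16, 3 w.p. 1/16, 4 w.p. 3/32, 5 w.p. 1/32, 6 w.p. 3/32, …
E[payout] = (1/32)·1 + (1/16)·2 + (1/16)·3 + (3/32)·4 + (1/32)·5 + (3/32)·6 + (1/32)·7 + (3/32)·8 + (1/32)·9 + (1/32)·10 + (3/32)·12 + (1/32)·14 + (1/32)·15 + (1/16)·16 + (1/32)·18 + (1/32)·20 + (1/32)·21 + (1/16)·24 + (1/32)·28 + (1/32)·32 = 45/4
Expected profit = 45/4 − 2 = 37/4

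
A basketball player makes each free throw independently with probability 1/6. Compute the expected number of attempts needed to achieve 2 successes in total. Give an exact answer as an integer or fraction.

By linearity (sum of 2 independent geometric waits), E[trials] = 2/p = 2/(1/6) = 12.

12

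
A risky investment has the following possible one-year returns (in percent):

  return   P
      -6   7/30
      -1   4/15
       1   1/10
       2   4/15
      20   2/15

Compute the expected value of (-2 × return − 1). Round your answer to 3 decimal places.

E[-2x-1] = (7/30)·11 + (4/15)·1 + (1/10)·(-3) + (4/15)·(-5) + (2/15)·(-41)
     = -64/15 ≈ -4.267

-4.267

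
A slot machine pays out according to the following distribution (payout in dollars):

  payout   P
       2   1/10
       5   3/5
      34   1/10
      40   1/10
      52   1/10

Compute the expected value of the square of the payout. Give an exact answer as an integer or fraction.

2807/5

E[X²] = (1/10)·4 + (3/5)·25 + (1/10)·1156 + (1/10)·1600 + (1/10)·2704
     = 2807/5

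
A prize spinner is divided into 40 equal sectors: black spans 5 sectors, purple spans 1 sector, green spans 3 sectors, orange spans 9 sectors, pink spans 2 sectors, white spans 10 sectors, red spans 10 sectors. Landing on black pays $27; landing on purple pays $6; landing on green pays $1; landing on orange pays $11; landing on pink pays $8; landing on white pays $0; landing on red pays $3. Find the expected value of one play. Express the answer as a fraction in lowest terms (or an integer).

E[payout] = (5/40)·27 + (1/40)·6 + (3/40)·1 + (9/40)·11 + (2/40)·8 + (10/40)·0 + (10/40)·3 = 289/40

289/40 dollars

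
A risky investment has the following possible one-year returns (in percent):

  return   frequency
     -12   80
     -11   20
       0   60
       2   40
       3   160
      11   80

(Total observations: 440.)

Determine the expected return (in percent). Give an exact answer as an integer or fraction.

Total = 440, so P(return=-12) = 80/440, etc.
E[X] = (2/11)·(-12) + (1/22)·(-11) + (3/22)·0 + (1/11)·2 + (4/11)·3 + (2/11)·11
     = 13/22

13/22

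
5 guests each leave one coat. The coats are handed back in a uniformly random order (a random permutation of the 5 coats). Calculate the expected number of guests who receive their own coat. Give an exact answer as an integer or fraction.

Let Xᵢ = 1 if person i gets their own coat. For each i, P(Xᵢ=1) = 1/5.
By linearity of expectation, E[X₁+…+X_5] = 5·(1/5) = 1.

1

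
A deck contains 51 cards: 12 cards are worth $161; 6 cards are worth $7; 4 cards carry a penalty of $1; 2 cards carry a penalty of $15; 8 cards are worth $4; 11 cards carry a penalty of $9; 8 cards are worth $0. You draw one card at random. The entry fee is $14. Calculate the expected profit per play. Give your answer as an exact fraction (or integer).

1159/51 dollars

E[payout] = (12/51)·161 + (6/51)·7 + (4/51)·(-1) + (2/51)·(-15) + (8/51)·4 + (11/51)·(-9) + (8/51)·0 = 1873/51
Expected profit = 1873/51 − 14 = 1159/51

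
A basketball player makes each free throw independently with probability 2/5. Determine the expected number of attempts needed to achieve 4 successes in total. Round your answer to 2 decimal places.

By linearity (sum of 4 independent geometric waits), E[trials] = 4/p = 4/(2/5) = 10.
≈ 10.00

10.00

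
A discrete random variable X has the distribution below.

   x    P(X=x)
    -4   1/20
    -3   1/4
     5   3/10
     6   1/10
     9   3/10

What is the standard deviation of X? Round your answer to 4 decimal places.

4.8608

E[X] = 77/20, E[X²] = 769/20
Var(X) = E[X²] − (E[X])² = 769/20 − 5929/400 = 9451/400
SD(X) = √(9451/400) ≈ 4.8608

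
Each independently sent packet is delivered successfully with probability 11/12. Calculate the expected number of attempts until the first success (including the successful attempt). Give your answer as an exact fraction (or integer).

For a geometric distribution, E[trials] = 1/p = 1/(11/12) = 12/11.

12/11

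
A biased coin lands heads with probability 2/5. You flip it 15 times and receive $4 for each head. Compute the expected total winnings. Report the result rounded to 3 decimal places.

$24.000

E[#heads] = 15·2/5 = 6 (linearity over flips).
E[winnings] = 4·6 = 24.
≈ 24.000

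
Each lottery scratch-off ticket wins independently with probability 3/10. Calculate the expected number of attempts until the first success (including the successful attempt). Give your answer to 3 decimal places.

For a geometric distribution, E[trials] = 1/p = 1/(3/10) = 10/3.
≈ 3.333

3.333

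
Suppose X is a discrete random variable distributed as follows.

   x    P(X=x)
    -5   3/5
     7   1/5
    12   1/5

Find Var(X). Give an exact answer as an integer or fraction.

E[X] = (3/5)·(-5) + (1/5)·7 + (1/5)·12 = 4/5
E[X²] = (3/5)·25 + (1/5)·49 + (1/5)·144 = 268/5
Var(X) = 268/5 − (4/5)² = 1324/25

1324/25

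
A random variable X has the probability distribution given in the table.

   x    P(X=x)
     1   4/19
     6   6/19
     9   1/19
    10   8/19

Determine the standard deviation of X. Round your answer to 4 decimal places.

3.4424

E[X] = 129/19, E[X²] = 1101/19
Var(X) = E[X²] − (E[X])² = 1101/19 − 16641/361 = 4278/361
SD(X) = √(4278/361) ≈ 3.4424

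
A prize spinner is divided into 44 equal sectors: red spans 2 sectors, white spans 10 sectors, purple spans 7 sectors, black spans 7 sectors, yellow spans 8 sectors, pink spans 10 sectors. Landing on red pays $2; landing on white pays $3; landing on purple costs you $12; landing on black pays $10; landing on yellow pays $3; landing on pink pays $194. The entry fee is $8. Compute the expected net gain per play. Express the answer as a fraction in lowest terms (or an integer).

408/11 dollars

E[payout] = (2/44)·2 + (10/44)·3 + (7/44)·(-12) + (7/44)·10 + (8/44)·3 + (10/44)·194 = 496/11
Expected profit = 496/11 − 8 = 408/11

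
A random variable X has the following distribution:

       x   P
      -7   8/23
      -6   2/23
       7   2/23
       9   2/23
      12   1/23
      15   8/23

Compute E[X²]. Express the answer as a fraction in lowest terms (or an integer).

116

E[X²] = (8/23)·49 + (2/23)·36 + (2/23)·49 + (2/23)·81 + (1/23)·144 + (8/23)·225
     = 116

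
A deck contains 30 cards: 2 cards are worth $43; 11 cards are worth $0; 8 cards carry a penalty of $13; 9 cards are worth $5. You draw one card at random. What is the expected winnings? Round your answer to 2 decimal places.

$0.90

E[payout] = (2/30)·43 + (11/30)·0 + (8/30)·(-13) + (9/30)·5 = 9/10
≈ $0.90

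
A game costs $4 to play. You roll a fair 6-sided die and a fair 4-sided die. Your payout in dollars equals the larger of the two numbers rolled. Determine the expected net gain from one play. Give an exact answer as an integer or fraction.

Distribution of the larger of the two numbers rolled: 1 w.p. 1/24, 2 w.p. 1/8, 3 w.p. 5/24, 4 w.p. 7/24, 5 w.p. 1/6, 6 w.p. 1/6
E[payout] = (1/24)·1 + (1/8)·2 + (5/24)·3 + (7/24)·4 + (1/6)·5 + (1/6)·6 = 47/12
Expected profit = 47/12 − 4 = -1/12

-1/12 dollars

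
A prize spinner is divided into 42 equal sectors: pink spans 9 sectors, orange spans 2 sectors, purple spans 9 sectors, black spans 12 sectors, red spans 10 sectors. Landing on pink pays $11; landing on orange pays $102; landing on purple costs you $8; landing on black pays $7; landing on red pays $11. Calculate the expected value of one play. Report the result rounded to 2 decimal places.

E[payout] = (9/42)·11 + (2/42)·102 + (9/42)·(-8) + (12/42)·7 + (10/42)·11 = 425/42
≈ $10.12

$10.12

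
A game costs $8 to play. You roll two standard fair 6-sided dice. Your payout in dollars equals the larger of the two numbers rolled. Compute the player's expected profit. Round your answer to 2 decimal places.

-$3.53

Distribution of the larger of the two numbers rolled: 1 w.p. 1/36, 2 w.p. 1/12, 3 w.p. 5/36, 4 w.p. 7/36, 5 w.p. 1/4, 6 w.p. 11/36
E[payout] = (1/36)·1 + (1/12)·2 + (5/36)·3 + (7/36)·4 + (1/4)·5 + (11/36)·6 = 161/36
Expected profit = 161/36 − 8 = -127/36 ≈ -$3.53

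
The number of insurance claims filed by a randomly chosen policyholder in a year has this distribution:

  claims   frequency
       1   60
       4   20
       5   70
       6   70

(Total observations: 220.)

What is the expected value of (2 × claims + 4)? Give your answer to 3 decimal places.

Total = 220, so P(claims=1) = 60/220, etc.
E[2x+4] = (3/11)·6 + (1/11)·12 + (7/22)·14 + (7/22)·16
     = 135/11 ≈ 12.273

12.273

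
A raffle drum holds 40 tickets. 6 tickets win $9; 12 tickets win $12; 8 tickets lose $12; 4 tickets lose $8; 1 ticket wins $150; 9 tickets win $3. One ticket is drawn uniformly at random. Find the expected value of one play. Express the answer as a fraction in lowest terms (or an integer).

247/40 dollars

E[payout] = (6/40)·9 + (12/40)·12 + (8/40)·(-12) + (4/40)·(-8) + (1/40)·150 + (9/40)·3 = 247/40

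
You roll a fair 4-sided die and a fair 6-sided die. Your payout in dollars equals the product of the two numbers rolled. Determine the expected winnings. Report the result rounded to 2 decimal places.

Distribution of the product of the two numbers rolled: 1 w.p. 1/24, 2 w.p. 1/12, 3 w.p. 1/12, 4 w.p. 1/8, 5 w.p. 1/24, 6 w.p. 1/8, …
E[payout] = (1/24)·1 + (1/12)·2 + (1/12)·3 + (1/8)·4 + (1/24)·5 + (1/8)·6 + (1/12)·8 + (1/24)·9 + (1/24)·10 + (1/8)·12 + (1/24)·15 + (1/24)·16 + (1/24)·18 + (1/24)·20 + (1/24)·24 = 35/4
≈ $8.75

$8.75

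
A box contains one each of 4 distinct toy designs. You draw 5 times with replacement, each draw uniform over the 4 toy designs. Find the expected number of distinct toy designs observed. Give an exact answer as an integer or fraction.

Let Xⱼ=1 if type j appears at least once. P(Xⱼ=1) = 1 − ((4−1)/4)^5 = 781/1024.
E[#distinct] = 4·781/1024 = 781/256.

781/256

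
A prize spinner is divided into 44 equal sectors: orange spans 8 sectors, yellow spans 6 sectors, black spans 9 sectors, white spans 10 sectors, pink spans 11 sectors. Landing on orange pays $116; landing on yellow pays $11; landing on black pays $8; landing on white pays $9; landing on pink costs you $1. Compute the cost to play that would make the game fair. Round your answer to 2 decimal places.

E[payout] = (8/44)·116 + (6/44)·11 + (9/44)·8 + (10/44)·9 + (11/44)·(-1) = 1145/44
Fair fee = E[payout] = 1145/44 ≈ $26.02

$26.02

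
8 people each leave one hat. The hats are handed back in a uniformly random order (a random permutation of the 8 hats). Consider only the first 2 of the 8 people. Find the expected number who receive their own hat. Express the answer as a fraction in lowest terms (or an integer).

Let Xᵢ = 1 if person i gets their own hat. For each i, P(Xᵢ=1) = 1/8.
By linearity of expectation, E[X₁+…+X_2] = 2·(1/8) = 1/4.

1/4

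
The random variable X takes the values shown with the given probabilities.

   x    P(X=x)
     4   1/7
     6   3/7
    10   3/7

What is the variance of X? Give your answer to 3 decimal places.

5.388

E[X] = (1/7)·4 + (3/7)·6 + (3/7)·10 = 52/7
E[X²] = (1/7)·16 + (3/7)·36 + (3/7)·100 = 424/7
Var(X) = 424/7 − (52/7)² = 264/49 ≈ 5.388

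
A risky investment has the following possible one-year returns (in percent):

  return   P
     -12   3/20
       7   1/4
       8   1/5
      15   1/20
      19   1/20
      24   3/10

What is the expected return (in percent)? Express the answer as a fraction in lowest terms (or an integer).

209/20

E[X] = (3/20)·(-12) + (1/4)·7 + (1/5)·8 + (1/20)·15 + (1/20)·19 + (3/10)·24
     = 209/20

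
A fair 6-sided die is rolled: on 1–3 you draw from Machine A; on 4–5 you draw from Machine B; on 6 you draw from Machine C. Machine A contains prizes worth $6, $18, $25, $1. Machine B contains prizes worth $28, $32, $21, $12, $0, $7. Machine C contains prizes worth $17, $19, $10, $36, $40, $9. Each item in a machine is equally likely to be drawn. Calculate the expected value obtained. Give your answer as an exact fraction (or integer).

E[X | Machine A] = (6 + 18 + 25 + 1)/4 = 25/2
E[X | Machine B] = (28 + 32 + 21 + 12 + 0 + 7)/6 = 50/3
E[X | Machine C] = (17 + 19 + 10 + 36 + 40 + 9)/6 = 131/6
E[X] = (1/2)·25/2 + (1/3)·50/3 + (1/6)·131/6 = 139/9

139/9 dollars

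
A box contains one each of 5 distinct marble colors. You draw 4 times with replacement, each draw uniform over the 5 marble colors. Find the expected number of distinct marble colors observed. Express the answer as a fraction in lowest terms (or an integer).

Let Xⱼ=1 if type j appears at least once. P(Xⱼ=1) = 1 − ((5−1)/5)^4 = 369/625.
E[#distinct] = 5·369/625 = 369/125.

369/125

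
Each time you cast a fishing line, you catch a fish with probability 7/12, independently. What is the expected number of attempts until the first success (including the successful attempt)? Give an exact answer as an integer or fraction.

12/7

For a geometric distribution, E[trials] = 1/p = 1/(7/12) = 12/7.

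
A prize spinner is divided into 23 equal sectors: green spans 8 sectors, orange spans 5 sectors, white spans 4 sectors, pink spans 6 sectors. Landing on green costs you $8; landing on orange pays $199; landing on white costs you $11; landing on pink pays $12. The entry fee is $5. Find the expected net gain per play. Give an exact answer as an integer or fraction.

844/23 dollars

E[payout] = (8/23)·(-8) + (5/23)·199 + (4/23)·(-11) + (6/23)·12 = 959/23
Expected profit = 959/23 − 5 = 844/23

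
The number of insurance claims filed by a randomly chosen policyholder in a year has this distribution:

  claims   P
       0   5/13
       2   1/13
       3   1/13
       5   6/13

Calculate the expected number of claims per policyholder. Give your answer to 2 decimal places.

2.69

E[X] = (5/13)·0 + (1/13)·2 + (1/13)·3 + (6/13)·5
     = 35/13 ≈ 2.69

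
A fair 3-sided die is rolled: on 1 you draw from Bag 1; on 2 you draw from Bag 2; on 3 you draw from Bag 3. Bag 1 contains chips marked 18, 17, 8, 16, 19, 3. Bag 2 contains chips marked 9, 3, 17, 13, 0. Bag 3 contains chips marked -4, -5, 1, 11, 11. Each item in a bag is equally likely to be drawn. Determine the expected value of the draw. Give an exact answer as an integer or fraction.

247/30

E[X | Bag 1] = (18 + 17 + 8 + 16 + 19 + 3)/6 = 27/2
E[X | Bag 2] = (9 + 3 + 17 + 13 + 0)/5 = 42/5
E[X | Bag 3] = (-4 − 5 + 1 + 11 + 11)/5 = 14/5
E[X] = (1/3)·27/2 + (1/3)·42/5 + (1/3)·14/5 = 247/30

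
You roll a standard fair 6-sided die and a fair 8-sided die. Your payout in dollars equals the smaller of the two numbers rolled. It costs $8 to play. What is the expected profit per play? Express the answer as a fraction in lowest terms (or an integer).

-251/48 dollars

Distribution of the smaller of the two numbers rolled: 1 w.p. 13/48, 2 w.p. 11/48, 3 w.p. 3/16, 4 w.p. 7/48, 5 w.p. 5/48, 6 w.p. 1/16
E[payout] = (13/48)·1 + (11/48)·2 + (3/16)·3 + (7/48)·4 + (5/48)·5 + (1/16)·6 = 133/48
Expected profit = 133/48 − 8 = -251/48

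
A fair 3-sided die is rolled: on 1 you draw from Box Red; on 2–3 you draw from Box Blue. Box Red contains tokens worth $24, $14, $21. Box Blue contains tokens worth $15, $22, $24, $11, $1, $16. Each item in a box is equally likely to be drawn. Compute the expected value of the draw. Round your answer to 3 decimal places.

$16.444

E[X | Box Red] = (24 + 14 + 21)/3 = 59/3
E[X | Box Blue] = (15 + 22 + 24 + 11 + 1 + 16)/6 = 89/6
E[X] = (1/3)·59/3 + (2/3)·89/6 = 148/9 ≈ 16.444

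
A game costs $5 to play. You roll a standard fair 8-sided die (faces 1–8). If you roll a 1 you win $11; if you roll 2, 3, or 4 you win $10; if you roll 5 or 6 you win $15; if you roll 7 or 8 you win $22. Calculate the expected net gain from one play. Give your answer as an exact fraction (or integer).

75/8 dollars

E[payout] = (3/8)·10 + (1/8)·11 + (1/4)·15 + (1/4)·22 = 115/8
Expected profit = 115/8 − 5 = 75/8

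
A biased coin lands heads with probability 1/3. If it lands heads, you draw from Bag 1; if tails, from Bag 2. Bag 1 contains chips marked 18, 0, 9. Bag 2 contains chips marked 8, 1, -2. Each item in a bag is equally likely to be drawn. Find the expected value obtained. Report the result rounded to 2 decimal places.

E[X | Bag 1] = (18 + 0 + 9)/3 = 9
E[X | Bag 2] = (8 + 1 − 2)/3 = 7/3
E[X] = (1/3)·9 + (2/3)·7/3 = 41/9 ≈ 4.56

4.56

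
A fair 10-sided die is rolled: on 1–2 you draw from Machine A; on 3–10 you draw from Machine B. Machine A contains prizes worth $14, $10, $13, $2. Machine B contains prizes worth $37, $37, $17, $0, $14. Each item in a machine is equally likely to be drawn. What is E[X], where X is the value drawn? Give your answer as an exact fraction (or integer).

75/4 dollars

E[X | Machine A] = (14 + 10 + 13 + 2)/4 = 39/4
E[X | Machine B] = (37 + 37 + 17 + 0 + 14)/5 = 21
E[X] = (1/5)·39/4 + (4/5)·21 = 75/4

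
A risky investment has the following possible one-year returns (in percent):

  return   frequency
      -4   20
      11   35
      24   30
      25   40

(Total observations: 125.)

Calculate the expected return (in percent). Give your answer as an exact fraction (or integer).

Total = 125, so P(return=-4) = 20/125, etc.
E[X] = (4/25)·(-4) + (7/25)·11 + (6/25)·24 + (8/25)·25
     = 81/5

81/5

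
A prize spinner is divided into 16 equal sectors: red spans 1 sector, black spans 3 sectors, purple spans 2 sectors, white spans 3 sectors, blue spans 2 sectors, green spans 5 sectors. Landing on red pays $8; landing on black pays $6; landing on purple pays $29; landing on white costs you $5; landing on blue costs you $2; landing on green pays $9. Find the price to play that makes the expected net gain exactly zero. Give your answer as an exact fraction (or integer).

55/8 dollars

E[payout] = (1/16)·8 + (3/16)·6 + (2/16)·29 + (3/16)·(-5) + (2/16)·(-2) + (5/16)·9 = 55/8
Fair fee = E[payout] = 55/8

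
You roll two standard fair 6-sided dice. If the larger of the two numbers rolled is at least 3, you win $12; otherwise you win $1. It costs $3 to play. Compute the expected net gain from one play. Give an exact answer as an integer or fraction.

E[payout] = (1/9)·1 + (8/9)·12 = 97/9
Expected profit = 97/9 − 3 = 70/9

70/9 dollars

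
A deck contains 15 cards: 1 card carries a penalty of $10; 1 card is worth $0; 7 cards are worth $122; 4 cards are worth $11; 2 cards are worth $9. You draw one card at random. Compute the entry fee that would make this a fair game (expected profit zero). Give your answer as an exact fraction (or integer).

E[payout] = (1/15)·(-10) + (1/15)·0 + (7/15)·122 + (4/15)·11 + (2/15)·9 = 302/5
Fair fee = E[payout] = 302/5

302/5 dollars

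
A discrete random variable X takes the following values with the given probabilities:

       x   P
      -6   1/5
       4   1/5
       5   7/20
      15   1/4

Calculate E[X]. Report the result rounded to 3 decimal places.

E[X] = (1/5)·(-6) + (1/5)·4 + (7/20)·5 + (1/4)·15
     = 51/10 ≈ 5.100

5.100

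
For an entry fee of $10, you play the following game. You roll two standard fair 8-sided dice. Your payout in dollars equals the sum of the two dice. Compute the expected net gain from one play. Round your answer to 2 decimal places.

Distribution of the sum of the two dice: 2 w.p. 1/64, 3 w.p. 1/32, 4 w.p. 3/64, 5 w.p. 1/16, 6 w.p. 5/64, 7 w.p. 3/32, …
E[payout] = (1/64)·2 + (1/32)·3 + (3/64)·4 + (1/16)·5 + (5/64)·6 + (3/32)·7 + (7/64)·8 + (1/8)·9 + (7/64)·10 + (3/32)·11 + (5/64)·12 + (1/16)·13 + (3/64)·14 + (1/32)·15 + (1/64)·16 = 9
Expected profit = 9 − 10 = -1 ≈ -$1.00

-$1.00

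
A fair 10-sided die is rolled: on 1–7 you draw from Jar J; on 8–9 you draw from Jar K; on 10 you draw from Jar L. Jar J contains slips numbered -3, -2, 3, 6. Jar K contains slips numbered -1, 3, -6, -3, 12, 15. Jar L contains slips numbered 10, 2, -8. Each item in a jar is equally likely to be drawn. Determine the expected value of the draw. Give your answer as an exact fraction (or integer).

3/2

E[X | Jar J] = (-3 − 2 + 3 + 6)/4 = 1
E[X | Jar K] = (-1 + 3 − 6 − 3 + 12 + 15)/6 = 10/3
E[X | Jar L] = (10 + 2 − 8)/3 = 4/3
E[X] = (7/10)·1 + (1/5)·10/3 + (1/10)·4/3 = 3/2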